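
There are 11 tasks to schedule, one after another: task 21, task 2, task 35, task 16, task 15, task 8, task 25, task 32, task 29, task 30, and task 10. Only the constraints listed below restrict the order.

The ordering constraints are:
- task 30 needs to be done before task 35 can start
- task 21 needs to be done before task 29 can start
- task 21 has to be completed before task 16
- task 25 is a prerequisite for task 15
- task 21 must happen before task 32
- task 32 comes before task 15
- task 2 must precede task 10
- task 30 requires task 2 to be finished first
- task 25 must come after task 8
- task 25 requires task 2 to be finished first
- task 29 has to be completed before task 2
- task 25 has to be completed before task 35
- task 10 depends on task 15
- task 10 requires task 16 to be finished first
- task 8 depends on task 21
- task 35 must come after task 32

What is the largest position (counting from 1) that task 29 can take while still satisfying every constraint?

The tasks that are forced after task 29, directly or by a chain of constraints, are task 2, task 35, task 15, task 25, task 30, task 10. That's 6 tasks.
So at least 6 tasks follow task 29, putting task 29 no later than position 5. That position is achievable by scheduling everything else first.

5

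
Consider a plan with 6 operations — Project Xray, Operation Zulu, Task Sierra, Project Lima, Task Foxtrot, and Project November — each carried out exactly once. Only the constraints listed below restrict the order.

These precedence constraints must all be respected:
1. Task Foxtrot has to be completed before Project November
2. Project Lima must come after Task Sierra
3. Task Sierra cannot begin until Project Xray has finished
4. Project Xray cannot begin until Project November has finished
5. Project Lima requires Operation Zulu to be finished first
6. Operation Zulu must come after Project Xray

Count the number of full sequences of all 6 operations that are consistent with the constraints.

Task Foxtrot is the only operation with nothing required before it, so every ordering starts there.
Counting all ways to extend the partial order to a total order gives 2.

2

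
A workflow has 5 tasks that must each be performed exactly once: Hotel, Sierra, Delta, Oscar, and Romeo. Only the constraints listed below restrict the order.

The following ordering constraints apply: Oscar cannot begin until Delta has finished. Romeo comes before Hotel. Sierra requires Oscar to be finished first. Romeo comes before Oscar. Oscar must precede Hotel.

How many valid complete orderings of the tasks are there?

The tasks with no prerequisites are Delta, Romeo; any of them can be placed first.
Systematically extending each partial ordering one task at a time and counting, there are 4 complete orderings.

4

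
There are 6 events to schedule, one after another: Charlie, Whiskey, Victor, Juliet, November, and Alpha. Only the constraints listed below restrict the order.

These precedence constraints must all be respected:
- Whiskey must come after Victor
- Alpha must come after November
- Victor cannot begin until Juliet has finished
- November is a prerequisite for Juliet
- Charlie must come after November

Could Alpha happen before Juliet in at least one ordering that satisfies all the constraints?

Yes

Nothing in the constraints forces Juliet before Alpha — there is no chain from Juliet to Alpha.
That means at least one valid schedule has Alpha before Juliet.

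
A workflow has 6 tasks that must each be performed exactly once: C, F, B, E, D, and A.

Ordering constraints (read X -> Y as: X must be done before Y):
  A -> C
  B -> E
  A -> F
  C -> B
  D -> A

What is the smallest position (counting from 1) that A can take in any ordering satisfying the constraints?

Working backwards through the constraints from A, its only required predecessor is D.
So at minimum 1 task comes before A, putting A no earlier than position 2. That position is achievable by scheduling exactly that predecessor first.

2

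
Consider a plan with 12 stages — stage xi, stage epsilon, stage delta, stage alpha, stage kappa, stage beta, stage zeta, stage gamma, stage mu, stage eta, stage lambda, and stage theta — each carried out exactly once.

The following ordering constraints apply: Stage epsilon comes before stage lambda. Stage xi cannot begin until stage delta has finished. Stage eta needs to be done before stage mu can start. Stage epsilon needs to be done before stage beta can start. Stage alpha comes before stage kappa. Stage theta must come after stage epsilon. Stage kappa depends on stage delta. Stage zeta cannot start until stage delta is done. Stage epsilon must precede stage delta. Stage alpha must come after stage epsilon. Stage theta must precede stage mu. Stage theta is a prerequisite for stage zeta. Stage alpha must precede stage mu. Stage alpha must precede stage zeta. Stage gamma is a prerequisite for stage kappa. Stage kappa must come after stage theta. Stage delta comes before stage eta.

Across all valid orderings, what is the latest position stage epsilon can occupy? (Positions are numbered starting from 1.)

The stages that are forced after stage epsilon, directly or by a chain of constraints, are stage xi, stage delta, stage alpha, stage kappa, stage beta, stage zeta, stage mu, stage eta, stage lambda, stage theta. That's 10 stages.
With 10 mandatory successors out of 12 stages total, the latest slot for stage epsilon is 12−10 = 2, and it's reachable by doing all non-successors before stage epsilon.

2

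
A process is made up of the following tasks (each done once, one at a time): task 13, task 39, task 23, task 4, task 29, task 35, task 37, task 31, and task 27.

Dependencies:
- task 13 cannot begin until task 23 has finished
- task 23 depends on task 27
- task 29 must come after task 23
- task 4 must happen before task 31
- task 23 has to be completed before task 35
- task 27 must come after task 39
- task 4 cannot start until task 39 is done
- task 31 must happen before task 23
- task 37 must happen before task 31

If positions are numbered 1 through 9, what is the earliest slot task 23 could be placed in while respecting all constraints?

6

Working backwards through the constraints from task 23, its full set of required predecessors is task 39, task 4, task 37, task 31, task 27 — 5 of them.
With 5 mandatory predecessors, the earliest task 23 can sit is position 5+1 = 6, and placing just those 5 first achieves it.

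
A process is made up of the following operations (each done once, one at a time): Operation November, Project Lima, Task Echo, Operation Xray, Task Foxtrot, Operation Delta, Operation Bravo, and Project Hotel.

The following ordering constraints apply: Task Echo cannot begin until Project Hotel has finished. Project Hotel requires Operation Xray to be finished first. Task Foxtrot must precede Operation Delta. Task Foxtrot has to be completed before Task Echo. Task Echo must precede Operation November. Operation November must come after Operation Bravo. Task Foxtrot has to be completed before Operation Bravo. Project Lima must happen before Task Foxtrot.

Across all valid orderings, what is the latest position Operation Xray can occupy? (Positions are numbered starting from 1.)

Following every chain forward from Operation Xray, the operations that must come later are Operation November, Task Echo, Project Hotel — 3 of them.
With 3 mandatory successors out of 8 operations total, the latest slot for Operation Xray is 8−3 = 5, and it's reachable by doing all non-successors before Operation Xray.

5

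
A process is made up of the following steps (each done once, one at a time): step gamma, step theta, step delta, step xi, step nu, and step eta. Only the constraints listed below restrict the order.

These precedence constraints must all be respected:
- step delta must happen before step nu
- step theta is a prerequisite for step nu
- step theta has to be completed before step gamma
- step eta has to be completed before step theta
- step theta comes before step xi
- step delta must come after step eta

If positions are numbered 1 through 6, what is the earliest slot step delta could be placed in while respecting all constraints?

The only step forced before step delta (directly or transitively) is step eta.
So at minimum 1 step comes before step delta, putting step delta no earlier than position 2. That position is achievable by scheduling exactly that predecessor first.

2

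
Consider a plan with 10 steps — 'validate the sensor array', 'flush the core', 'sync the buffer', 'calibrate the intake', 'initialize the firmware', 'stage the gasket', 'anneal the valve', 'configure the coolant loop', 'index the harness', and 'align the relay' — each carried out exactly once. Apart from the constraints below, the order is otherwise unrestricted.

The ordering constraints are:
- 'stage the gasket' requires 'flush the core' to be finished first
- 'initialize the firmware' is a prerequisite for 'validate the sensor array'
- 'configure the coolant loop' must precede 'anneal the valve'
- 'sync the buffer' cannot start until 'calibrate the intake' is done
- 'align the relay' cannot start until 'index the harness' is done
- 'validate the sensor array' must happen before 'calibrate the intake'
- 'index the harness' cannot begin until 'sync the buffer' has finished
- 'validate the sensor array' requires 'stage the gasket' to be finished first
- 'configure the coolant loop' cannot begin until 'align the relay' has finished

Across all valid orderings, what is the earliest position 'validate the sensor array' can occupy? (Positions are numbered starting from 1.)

4

The steps that are forced before 'validate the sensor array', directly or transitively, are 'flush the core', 'initialize the firmware', 'stage the gasket'. That's 3 steps.
With 3 mandatory predecessors, the earliest 'validate the sensor array' can sit is position 3+1 = 4, and placing just those 3 first achieves it.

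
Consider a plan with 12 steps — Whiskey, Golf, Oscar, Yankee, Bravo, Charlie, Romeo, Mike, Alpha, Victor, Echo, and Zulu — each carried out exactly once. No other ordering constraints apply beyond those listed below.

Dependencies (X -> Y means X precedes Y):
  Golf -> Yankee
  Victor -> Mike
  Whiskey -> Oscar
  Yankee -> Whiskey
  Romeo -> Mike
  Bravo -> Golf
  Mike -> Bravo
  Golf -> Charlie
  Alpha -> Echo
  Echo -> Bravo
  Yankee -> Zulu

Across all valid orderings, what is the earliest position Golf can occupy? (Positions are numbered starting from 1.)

Every step that must precede Golf has to come before it. Tracing all chains that end at Golf, those steps are: Bravo, Romeo, Mike, Alpha, Victor, Echo — 6 in total.
With 6 mandatory predecessors, the earliest Golf can sit is position 6+1 = 7, and placing just those 6 first achieves it.

7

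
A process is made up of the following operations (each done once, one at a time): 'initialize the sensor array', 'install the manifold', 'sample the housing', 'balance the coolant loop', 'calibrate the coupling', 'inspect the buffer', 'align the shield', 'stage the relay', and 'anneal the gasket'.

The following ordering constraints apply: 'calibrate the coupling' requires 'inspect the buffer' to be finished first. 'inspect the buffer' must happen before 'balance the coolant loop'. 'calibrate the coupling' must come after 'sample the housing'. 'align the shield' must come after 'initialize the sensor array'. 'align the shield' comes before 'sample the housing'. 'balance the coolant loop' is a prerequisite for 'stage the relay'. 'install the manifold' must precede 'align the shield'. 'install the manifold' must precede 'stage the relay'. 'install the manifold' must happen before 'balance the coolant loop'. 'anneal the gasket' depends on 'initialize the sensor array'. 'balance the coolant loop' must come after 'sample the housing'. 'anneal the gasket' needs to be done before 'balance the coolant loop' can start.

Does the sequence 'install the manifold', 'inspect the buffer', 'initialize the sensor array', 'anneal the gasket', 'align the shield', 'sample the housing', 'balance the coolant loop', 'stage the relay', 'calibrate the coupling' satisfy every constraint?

Checking each listed constraint against this order: for instance, 'inspect the buffer' is in position 2 and 'calibrate the coupling' in position 9, so that constraint holds — and the remaining constraints check out the same way.

Yes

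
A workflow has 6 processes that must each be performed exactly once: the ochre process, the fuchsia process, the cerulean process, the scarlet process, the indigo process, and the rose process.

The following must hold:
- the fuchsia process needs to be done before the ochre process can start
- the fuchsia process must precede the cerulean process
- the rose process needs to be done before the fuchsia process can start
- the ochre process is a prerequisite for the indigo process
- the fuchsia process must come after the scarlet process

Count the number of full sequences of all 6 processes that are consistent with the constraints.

The processes with no prerequisites are the scarlet process, the rose process; any of them can be placed first.
Systematically extending each partial ordering one process at a time and counting, there are 6 complete orderings.

6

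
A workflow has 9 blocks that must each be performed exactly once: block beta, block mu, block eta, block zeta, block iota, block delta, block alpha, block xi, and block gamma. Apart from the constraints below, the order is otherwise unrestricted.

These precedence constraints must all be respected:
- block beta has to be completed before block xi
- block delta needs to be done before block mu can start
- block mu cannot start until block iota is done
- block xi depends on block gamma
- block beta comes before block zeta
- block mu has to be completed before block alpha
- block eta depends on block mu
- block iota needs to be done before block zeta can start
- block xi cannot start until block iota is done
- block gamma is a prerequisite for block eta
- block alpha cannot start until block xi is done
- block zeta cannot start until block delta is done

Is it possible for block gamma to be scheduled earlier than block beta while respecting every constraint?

Yes

No chain of constraints runs from block beta to block gamma, so block beta is not required to come first.
That means at least one valid schedule has block gamma before block beta.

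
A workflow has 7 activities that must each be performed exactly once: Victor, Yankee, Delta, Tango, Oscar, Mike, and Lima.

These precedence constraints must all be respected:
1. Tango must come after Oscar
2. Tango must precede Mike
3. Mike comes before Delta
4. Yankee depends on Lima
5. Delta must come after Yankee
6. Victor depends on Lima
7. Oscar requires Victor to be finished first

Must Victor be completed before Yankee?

No

Victor and Yankee are not related by any chain of constraints.
There exist valid orderings with Yankee before Victor, so Victor is not required to come first.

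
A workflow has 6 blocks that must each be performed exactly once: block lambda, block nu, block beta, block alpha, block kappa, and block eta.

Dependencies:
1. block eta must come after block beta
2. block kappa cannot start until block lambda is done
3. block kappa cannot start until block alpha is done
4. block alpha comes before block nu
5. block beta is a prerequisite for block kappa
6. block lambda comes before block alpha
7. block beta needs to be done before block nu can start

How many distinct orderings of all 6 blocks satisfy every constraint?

The blocks with no prerequisites are block lambda, block beta; any of them can be placed first.
Counting all ways to extend the partial order to a total order gives 24.

24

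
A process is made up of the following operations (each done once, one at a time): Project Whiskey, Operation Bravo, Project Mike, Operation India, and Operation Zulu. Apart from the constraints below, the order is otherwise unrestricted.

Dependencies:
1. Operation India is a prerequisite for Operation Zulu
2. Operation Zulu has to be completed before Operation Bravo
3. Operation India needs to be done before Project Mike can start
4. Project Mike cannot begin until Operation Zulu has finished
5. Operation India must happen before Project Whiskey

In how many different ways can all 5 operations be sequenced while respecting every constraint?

Only Operation India has no prerequisites, so it must go first.
Counting all ways to extend the partial order to a total order gives 8.

8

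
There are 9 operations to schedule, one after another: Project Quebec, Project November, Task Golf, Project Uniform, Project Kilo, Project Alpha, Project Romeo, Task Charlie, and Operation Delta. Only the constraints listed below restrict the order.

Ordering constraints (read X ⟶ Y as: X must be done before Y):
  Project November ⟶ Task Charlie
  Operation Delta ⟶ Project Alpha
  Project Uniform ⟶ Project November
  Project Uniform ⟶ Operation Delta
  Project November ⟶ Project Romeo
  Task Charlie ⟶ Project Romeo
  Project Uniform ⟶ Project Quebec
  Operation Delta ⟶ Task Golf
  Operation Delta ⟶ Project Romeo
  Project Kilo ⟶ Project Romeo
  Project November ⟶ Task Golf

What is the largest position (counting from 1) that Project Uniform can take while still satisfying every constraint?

2

Following every chain forward from Project Uniform, the operations that must come later are Project Quebec, Project November, Task Golf, Project Alpha, Project Romeo, Task Charlie, Operation Delta — 7 of them.
So at least 7 operations follow Project Uniform, putting Project Uniform no later than position 2. That position is achievable by scheduling everything else first.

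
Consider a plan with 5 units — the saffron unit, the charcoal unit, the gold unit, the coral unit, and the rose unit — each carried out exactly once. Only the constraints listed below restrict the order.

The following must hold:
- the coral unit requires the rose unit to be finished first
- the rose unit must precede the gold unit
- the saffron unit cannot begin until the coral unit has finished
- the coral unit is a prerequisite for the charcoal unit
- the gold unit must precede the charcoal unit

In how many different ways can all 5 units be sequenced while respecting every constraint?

The rose unit is the only unit with nothing required before it, so every ordering starts there.
Enumerating by repeatedly choosing an available unit (one whose prerequisites are all placed) gives 5 distinct complete orderings.

5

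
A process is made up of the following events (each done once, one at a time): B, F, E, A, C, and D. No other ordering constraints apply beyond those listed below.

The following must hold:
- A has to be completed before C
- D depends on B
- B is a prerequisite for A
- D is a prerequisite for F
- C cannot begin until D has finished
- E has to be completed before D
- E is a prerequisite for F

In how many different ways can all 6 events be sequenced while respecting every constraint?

The events with no prerequisites are B, E; any of them can be placed first.
Systematically extending each partial ordering one event at a time and counting, there are 12 complete orderings.

12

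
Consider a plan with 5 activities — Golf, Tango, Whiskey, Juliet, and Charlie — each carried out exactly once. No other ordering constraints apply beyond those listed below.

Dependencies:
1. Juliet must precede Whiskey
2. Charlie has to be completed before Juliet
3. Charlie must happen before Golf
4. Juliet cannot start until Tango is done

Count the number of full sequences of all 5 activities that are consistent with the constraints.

The activities with no prerequisites are Tango, Charlie; any of them can be placed first.
Counting all ways to extend the partial order to a total order gives 7.

7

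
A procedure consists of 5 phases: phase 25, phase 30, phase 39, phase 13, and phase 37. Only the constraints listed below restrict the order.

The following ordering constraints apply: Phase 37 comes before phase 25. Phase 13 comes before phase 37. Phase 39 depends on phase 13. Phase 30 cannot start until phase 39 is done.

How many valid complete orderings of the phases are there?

6

Phase 13 is the only phase with nothing required before it, so every ordering starts there.
Counting all ways to extend the partial order to a total order gives 6.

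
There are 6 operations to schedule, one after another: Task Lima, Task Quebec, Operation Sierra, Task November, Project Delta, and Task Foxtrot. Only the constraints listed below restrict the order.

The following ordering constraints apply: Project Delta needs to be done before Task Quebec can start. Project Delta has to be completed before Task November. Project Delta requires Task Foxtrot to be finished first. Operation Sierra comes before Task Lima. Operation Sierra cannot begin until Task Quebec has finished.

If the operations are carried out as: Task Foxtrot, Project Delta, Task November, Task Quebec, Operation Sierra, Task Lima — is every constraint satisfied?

Checking each listed constraint against this order: for instance, Project Delta is in position 2 and Task Quebec in position 4, so that constraint holds — and the remaining constraints check out the same way.

Yes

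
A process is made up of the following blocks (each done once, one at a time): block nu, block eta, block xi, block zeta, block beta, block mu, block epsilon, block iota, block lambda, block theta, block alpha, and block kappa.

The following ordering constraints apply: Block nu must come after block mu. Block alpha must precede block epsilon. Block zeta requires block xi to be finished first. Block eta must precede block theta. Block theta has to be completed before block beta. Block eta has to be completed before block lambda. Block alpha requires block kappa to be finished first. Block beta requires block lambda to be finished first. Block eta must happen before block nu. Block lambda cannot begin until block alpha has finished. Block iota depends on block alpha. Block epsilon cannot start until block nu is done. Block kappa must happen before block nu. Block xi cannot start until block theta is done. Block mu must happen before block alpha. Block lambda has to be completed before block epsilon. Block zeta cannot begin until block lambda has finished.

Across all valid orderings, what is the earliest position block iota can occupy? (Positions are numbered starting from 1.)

Working backwards through the constraints from block iota, its full set of required predecessors is block mu, block alpha, block kappa — 3 of them.
So at minimum 3 blocks come before block iota, putting block iota no earlier than position 4. That position is achievable by scheduling exactly those predecessors first.

4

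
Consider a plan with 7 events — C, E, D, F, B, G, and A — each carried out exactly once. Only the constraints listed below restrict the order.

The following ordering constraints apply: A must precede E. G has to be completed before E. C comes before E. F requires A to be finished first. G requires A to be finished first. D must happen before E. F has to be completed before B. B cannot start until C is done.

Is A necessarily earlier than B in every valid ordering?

Yes

Chaining the stated constraints: A → F → B.
Hence A necessarily comes before B.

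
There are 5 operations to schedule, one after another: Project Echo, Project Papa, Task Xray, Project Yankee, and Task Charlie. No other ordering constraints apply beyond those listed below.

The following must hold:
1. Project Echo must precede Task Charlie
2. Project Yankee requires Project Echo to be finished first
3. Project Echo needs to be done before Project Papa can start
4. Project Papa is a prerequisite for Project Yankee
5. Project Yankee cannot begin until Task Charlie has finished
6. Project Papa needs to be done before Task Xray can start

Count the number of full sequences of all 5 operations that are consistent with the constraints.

5

Only Project Echo has no prerequisites, so it must go first.
Enumerating by repeatedly choosing an available operation (one whose prerequisites are all placed) gives 5 distinct complete orderings.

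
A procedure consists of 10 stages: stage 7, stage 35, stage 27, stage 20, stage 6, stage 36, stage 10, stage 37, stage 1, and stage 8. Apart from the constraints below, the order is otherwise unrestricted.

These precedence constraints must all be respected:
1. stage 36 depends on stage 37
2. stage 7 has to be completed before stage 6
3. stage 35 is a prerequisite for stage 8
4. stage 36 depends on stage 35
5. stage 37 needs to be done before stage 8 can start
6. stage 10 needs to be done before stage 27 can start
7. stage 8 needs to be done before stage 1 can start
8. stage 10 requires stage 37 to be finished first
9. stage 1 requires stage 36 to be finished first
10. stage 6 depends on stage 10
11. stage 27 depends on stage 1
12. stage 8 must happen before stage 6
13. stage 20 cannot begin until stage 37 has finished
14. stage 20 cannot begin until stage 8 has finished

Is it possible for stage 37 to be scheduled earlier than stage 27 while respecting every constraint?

Yes

Every valid ordering already has stage 37 before stage 27 (the constraints require it), so in particular at least one does.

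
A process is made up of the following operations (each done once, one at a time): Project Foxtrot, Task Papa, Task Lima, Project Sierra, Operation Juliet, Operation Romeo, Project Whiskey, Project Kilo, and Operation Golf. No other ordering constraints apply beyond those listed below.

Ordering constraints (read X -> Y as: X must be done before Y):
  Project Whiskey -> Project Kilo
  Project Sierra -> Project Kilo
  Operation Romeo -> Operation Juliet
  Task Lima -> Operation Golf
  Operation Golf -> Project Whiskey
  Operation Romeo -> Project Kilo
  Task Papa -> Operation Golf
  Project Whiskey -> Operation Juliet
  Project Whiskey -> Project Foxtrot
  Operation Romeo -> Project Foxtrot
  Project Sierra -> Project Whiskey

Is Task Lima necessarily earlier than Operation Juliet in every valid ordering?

Yes

Chaining the stated constraints: Task Lima → Operation Golf → Project Whiskey → Operation Juliet.
So Task Lima must precede Operation Juliet in any valid ordering.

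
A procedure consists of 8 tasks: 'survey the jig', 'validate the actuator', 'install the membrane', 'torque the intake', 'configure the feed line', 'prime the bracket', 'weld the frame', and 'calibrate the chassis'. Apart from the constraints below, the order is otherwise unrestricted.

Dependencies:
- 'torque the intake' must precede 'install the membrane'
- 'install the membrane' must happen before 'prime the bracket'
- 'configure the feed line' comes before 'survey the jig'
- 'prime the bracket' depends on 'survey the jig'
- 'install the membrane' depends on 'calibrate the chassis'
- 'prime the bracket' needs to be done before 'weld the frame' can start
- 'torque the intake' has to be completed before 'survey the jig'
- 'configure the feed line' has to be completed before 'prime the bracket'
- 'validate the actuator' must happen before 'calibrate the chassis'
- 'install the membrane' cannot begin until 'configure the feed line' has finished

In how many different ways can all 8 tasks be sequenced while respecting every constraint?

The tasks with no prerequisites are 'validate the actuator', 'torque the intake', 'configure the feed line'; any of them can be placed first.
Systematically extending each partial ordering one task at a time and counting, there are 32 complete orderings.

32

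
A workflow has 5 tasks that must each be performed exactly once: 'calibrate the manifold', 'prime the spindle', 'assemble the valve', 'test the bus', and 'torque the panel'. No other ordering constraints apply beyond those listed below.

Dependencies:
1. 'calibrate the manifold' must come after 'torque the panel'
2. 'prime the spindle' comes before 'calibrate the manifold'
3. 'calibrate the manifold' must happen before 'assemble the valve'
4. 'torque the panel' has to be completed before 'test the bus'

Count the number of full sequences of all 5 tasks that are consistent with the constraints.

7

The tasks with no prerequisites are 'prime the spindle', 'torque the panel'; any of them can be placed first.
Counting all ways to extend the partial order to a total order gives 7.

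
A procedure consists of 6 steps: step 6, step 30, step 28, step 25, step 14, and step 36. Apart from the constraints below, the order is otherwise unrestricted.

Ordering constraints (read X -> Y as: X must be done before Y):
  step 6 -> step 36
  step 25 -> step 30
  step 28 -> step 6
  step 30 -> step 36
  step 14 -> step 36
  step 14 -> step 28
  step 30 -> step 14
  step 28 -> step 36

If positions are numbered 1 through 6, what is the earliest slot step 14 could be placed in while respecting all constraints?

Every step that must precede step 14 has to come before it. Tracing all chains that end at step 14, those steps are: step 30, step 25 — 2 in total.
So at minimum 2 steps come before step 14, putting step 14 no earlier than position 3. That position is achievable by scheduling exactly those predecessors first.

3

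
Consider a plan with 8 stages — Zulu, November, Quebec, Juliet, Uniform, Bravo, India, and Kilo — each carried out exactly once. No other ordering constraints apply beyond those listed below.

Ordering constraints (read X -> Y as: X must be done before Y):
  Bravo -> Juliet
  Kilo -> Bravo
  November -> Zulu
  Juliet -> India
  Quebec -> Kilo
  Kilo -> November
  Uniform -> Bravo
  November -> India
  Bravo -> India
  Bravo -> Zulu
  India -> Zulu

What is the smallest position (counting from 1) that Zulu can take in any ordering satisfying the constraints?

The stages that are forced before Zulu, directly or transitively, are November, Quebec, Juliet, Uniform, Bravo, India, Kilo. That's 7 stages.
With 7 mandatory predecessors, the earliest Zulu can sit is position 7+1 = 8, and placing just those 7 first achieves it.

8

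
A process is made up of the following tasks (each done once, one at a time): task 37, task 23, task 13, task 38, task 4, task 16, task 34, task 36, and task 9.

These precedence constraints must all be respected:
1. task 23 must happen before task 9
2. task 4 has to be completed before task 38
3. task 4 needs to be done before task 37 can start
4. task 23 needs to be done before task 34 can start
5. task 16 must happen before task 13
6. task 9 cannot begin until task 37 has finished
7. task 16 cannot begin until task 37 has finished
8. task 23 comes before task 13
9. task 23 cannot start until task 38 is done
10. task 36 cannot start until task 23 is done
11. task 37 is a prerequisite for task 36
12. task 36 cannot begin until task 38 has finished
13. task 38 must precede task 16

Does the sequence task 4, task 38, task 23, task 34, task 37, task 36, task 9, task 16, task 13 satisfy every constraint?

Every stated constraint is respected: task 23 sits at position 3, ahead of task 13 at position 9, and each of the other listed pairs likewise has the predecessor earlier in the sequence.

Yes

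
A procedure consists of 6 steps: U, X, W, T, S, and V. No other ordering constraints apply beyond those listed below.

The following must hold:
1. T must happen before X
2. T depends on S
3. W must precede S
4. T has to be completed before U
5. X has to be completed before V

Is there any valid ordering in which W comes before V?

Every valid ordering already has W before V (the constraints require it), so in particular at least one does.

Yes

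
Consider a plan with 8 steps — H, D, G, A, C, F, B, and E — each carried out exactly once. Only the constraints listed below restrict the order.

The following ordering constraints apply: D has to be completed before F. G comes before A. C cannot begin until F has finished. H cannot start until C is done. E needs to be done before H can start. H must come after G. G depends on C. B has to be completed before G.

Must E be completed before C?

No

No chain of constraints connects E to C in either direction.
A valid ordering placing C before E exists, so the answer is no.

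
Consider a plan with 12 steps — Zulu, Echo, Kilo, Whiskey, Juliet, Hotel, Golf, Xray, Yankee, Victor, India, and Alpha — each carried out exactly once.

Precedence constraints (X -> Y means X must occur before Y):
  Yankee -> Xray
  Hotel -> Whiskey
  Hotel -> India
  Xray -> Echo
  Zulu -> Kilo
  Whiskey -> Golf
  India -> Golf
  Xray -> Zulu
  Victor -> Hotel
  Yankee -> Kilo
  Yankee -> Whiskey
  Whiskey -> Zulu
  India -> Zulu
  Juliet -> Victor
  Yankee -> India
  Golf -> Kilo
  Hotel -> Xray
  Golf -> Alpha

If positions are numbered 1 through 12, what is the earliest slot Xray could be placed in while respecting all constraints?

Every step that must precede Xray has to come before it. Tracing all chains that end at Xray, those steps are: Juliet, Hotel, Yankee, Victor — 4 in total.
So at minimum 4 steps come before Xray, putting Xray no earlier than position 5. That position is achievable by scheduling exactly those predecessors first.

5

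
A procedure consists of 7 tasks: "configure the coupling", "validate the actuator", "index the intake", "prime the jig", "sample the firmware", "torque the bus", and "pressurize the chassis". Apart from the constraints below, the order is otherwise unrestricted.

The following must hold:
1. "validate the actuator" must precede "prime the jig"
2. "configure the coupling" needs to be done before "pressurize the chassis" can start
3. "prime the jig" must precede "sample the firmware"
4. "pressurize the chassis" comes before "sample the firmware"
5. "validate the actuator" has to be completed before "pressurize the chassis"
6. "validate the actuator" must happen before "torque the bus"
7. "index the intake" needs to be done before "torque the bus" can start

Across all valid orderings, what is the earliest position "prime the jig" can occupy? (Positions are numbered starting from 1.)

The only task forced before "prime the jig" (directly or transitively) is "validate the actuator".
With 1 mandatory predecessor, the earliest "prime the jig" can sit is position 1+1 = 2, and placing just that one first achieves it.

2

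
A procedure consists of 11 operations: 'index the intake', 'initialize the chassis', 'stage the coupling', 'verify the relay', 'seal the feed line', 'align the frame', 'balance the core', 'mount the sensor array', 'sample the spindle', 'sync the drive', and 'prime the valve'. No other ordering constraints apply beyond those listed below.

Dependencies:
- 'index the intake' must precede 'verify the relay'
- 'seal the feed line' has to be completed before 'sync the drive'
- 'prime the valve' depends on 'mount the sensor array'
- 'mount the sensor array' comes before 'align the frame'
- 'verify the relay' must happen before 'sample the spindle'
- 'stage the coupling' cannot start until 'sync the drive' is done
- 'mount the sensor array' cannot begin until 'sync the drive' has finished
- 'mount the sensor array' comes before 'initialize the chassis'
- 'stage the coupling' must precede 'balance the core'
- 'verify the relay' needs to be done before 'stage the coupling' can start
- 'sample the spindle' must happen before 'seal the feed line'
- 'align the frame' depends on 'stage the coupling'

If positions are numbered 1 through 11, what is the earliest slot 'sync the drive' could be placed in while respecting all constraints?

5

The operations that are forced before 'sync the drive', directly or transitively, are 'index the intake', 'verify the relay', 'seal the feed line', 'sample the spindle'. That's 4 operations.
With 4 mandatory predecessors, the earliest 'sync the drive' can sit is position 4+1 = 5, and placing just those 4 first achieves it.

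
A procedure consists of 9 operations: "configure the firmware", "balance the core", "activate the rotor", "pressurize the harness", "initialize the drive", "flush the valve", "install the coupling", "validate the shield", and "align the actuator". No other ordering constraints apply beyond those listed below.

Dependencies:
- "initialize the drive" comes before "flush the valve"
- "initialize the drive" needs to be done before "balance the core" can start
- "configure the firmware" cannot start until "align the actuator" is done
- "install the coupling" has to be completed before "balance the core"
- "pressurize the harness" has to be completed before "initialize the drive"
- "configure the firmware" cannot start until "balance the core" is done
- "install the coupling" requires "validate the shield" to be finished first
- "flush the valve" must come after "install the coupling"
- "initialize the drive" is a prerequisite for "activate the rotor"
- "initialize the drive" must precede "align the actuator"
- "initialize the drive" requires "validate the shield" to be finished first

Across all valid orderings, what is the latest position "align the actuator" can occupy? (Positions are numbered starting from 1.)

The only operation forced after "align the actuator" (directly or by a chain) is "configure the firmware".
With 1 mandatory successor out of 9 operations total, the latest slot for "align the actuator" is 9−1 = 8, and it's reachable by doing all non-successors before "align the actuator".

8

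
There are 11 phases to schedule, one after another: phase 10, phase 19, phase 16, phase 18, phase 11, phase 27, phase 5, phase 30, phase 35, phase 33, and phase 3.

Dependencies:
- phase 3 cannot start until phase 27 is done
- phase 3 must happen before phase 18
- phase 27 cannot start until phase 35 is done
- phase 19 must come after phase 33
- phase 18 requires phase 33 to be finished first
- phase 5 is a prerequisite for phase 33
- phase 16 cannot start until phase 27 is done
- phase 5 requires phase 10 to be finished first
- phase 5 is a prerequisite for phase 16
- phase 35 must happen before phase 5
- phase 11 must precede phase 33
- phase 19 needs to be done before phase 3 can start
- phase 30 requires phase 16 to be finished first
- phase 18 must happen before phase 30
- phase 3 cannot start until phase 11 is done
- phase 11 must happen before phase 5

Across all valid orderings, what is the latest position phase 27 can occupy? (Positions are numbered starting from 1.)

The phases that are forced after phase 27, directly or by a chain of constraints, are phase 16, phase 18, phase 30, phase 3. That's 4 phases.
So at least 4 phases follow phase 27, putting phase 27 no later than position 7. That position is achievable by scheduling everything else first.

7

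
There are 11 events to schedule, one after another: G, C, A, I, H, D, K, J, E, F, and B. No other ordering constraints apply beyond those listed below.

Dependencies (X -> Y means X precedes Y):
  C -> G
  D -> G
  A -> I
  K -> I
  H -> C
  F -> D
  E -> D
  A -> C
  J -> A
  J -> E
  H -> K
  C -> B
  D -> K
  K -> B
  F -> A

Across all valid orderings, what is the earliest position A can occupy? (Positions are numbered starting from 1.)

3

The events that are forced before A, directly or transitively, are J, F. That's 2 events.
With 2 mandatory predecessors, the earliest A can sit is position 2+1 = 3, and placing just those 2 first achieves it.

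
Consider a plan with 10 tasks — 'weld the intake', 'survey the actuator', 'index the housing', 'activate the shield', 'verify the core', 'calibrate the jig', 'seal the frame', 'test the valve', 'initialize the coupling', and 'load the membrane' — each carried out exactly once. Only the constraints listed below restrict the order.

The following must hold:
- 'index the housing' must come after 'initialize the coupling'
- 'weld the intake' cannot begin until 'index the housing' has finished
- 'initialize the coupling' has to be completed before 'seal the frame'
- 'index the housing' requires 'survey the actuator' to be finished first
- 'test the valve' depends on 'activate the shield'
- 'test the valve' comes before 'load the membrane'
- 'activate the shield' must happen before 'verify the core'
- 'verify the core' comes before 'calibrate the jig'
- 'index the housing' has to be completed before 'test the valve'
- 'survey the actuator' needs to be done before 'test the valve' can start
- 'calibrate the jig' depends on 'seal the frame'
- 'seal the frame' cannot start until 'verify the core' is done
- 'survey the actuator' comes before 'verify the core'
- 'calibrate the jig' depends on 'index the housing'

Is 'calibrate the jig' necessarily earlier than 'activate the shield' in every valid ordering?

In fact the dependencies run the other way: 'activate the shield' → 'verify the core' → 'calibrate the jig'.
So 'calibrate the jig' does not have to come before 'activate the shield' — it cannot.

No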